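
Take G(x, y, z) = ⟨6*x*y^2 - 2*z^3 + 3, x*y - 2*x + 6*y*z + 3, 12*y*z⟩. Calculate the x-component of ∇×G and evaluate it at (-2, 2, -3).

(∇×G)_1 = ∂G₃/∂y − ∂G₂/∂z
= 12*z − (6*y)
= -6*y + 12*z
At (-2, 2, -3): -48.

-48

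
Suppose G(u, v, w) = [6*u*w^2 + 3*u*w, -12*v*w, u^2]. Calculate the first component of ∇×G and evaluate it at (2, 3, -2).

(∇×G)_1 = ∂G₃/∂v − ∂G₂/∂w
= 0 − (-12*v)
= 12*v
At (2, 3, -2): 36.

36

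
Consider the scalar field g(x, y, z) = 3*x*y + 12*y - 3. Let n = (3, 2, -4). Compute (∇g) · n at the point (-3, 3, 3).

33

∂g/∂x = 3*y
∂g/∂y = 3*x + 12
∂g/∂z = 0
∇g at (-3, 3, 3) = (9, 3, 0)
∇g · n = (9)(3) + (3)(2) + (0)(-4) = 33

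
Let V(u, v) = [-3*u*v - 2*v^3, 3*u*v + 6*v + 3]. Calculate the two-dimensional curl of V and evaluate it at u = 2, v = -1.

9

∂V₂/∂u = 3*v
∂V₁/∂v = -3*u - 6*v^2
Scalar curl = 3*u + 6*v^2 + 3*v
At (2, -1): 9.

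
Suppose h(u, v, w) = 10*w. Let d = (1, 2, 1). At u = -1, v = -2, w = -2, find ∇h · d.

10

∂h/∂u = 0
∂h/∂v = 0
∂h/∂w = 10
∇h at (-1, -2, -2) = (0, 0, 10)
∇h · d = (0)(1) + (0)(2) + (10)(1) = 10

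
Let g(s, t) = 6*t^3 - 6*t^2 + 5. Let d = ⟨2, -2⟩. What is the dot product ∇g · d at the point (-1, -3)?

∂g/∂s = 0
∂g/∂t = 18*t^2 - 12*t
∇g at (-1, -3) = (0, 198)
∇g · d = (0)(2) + (198)(-2) = -396

-396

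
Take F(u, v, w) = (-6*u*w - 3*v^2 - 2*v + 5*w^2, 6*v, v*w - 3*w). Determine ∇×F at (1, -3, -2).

(∇×F)₁ = ∂F₃/∂v − ∂F₂/∂w = w
(∇×F)₂ = ∂F₁/∂w − ∂F₃/∂u = -6*u + 10*w
(∇×F)₃ = ∂F₂/∂u − ∂F₁/∂v = 6*v + 2
∇×F = (w, -6*u + 10*w, 6*v + 2)
At (1, -3, -2): (-2, -26, -16).

(-2, -26, -16)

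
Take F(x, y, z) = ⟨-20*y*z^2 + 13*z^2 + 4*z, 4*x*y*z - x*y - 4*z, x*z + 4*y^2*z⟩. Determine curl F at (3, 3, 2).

(∇×F)₁ = ∂F₃/∂y − ∂F₂/∂z = -4*x*y + 8*y*z + 4
(∇×F)₂ = ∂F₁/∂z − ∂F₃/∂x = -40*y*z + 25*z + 4
(∇×F)₃ = ∂F₂/∂x − ∂F₁/∂y = 4*y*z - y + 20*z^2
∇×F = (-4*x*y + 8*y*z + 4, -40*y*z + 25*z + 4, 4*y*z - y + 20*z^2)
At (3, 3, 2): (16, -186, 101).

(16, -186, 101)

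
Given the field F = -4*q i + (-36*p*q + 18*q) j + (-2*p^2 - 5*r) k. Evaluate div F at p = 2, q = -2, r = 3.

∂F₁/∂p = 0
∂F₂/∂q = -36*p + 18
∂F₃/∂r = -5
∇·F = -36*p + 13
At (2, -2, 3): -59.

-59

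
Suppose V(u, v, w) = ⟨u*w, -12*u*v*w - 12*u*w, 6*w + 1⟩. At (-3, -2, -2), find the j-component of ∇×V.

-3

(∇×V)_2 = ∂V₁/∂w − ∂V₃/∂u
= u − (0)
= u
At (-3, -2, -2): -3.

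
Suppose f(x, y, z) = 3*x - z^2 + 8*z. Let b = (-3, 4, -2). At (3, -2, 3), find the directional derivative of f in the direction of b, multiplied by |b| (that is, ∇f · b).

∂f/∂x = 3
∂f/∂y = 0
∂f/∂z = -2*z + 8
∇f at (3, -2, 3) = (3, 0, 2)
∇f · b = (3)(-3) + (0)(4) + (2)(-2) = -13

-13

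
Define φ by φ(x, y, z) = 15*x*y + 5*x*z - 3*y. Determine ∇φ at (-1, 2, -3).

(15, -18, -5)

∂φ/∂x = 15*y + 5*z
∂φ/∂y = 15*x - 3
∂φ/∂z = 5*x
∇φ = (15*y + 5*z, 15*x - 3, 5*x)
At (-1, 2, -3): (15, -18, -5).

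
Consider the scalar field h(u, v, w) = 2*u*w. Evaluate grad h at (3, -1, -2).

∂h/∂u = 2*w
∂h/∂v = 0
∂h/∂w = 2*u
∇h = (2*w, 0, 2*u)
At (3, -1, -2): (-4, 0, 6).

(-4, 0, 6)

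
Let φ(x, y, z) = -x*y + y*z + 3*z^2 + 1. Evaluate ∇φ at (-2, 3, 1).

(-3, 3, 9)

∂φ/∂x = -y
∂φ/∂y = -x + z
∂φ/∂z = y + 6*z
∇φ = (-y, -x + z, y + 6*z)
At (-2, 3, 1): (-3, 3, 9).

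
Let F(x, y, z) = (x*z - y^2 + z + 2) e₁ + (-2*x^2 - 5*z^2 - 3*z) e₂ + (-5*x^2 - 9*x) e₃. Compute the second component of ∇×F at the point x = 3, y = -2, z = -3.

(∇×F)_2 = ∂F₁/∂z − ∂F₃/∂x
= x + 1 − (-10*x - 9)
= 11*x + 10
At (3, -2, -3): 43.

43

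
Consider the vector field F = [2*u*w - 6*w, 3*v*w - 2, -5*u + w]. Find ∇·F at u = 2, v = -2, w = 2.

11

∂F₁/∂u = 2*w
∂F₂/∂v = 3*w
∂F₃/∂w = 1
∇·F = 5*w + 1
At (2, -2, 2): 11.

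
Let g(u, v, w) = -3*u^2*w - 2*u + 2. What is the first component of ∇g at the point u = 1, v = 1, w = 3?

(∇g)_1 = ∂g/∂u = -6*u*w - 2
At (1, 1, 3): -20.

-20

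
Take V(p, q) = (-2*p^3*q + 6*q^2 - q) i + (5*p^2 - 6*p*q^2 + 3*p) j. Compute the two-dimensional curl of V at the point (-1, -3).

∂V₂/∂p = 10*p - 6*q^2 + 3
∂V₁/∂q = -2*p^3 + 12*q - 1
Scalar curl = 2*p^3 + 10*p - 6*q^2 - 12*q + 4
At (-1, -3): -26.

-26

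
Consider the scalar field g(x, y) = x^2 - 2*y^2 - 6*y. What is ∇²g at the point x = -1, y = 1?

-2

∂²g/∂x² = 2
∂²g/∂y² = -4
∇²g = -2
At (-1, 1): -2.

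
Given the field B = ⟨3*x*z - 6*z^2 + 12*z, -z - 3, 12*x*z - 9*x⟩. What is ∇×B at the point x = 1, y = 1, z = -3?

(1, 96, 0)

(∇×B)₁ = ∂B₃/∂y − ∂B₂/∂z = 1
(∇×B)₂ = ∂B₁/∂z − ∂B₃/∂x = 3*x - 24*z + 21
(∇×B)₃ = ∂B₂/∂x − ∂B₁/∂y = 0
∇×B = (1, 3*x - 24*z + 21, 0)
At (1, 1, -3): (1, 96, 0).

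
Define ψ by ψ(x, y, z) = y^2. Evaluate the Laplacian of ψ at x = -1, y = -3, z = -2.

∂²ψ/∂x² = 0
∂²ψ/∂y² = 2
∂²ψ/∂z² = 0
∇²ψ = 2
At (-1, -3, -2): 2.

2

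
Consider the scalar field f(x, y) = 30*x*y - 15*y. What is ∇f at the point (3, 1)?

(30, 75)

∂f/∂x = 30*y
∂f/∂y = 30*x - 15
∇f = (30*y, 30*x - 15)
At (3, 1): (30, 75).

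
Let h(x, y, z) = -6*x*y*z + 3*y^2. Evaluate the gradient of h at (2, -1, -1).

∂h/∂x = -6*y*z
∂h/∂y = -6*x*z + 6*y
∂h/∂z = -6*x*y
∇h = (-6*y*z, -6*x*z + 6*y, -6*x*y)
At (2, -1, -1): (-6, 6, 12).

(-6, 6, 12)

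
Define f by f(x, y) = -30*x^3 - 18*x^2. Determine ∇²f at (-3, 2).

∂²f/∂x² = -36*(5*x + 1)
∂²f/∂y² = 0
∇²f = -180*x - 36
At (-3, 2): 504.

504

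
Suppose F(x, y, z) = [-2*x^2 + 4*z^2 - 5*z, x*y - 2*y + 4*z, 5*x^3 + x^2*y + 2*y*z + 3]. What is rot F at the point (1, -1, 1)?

(∇×F)₁ = ∂F₃/∂y − ∂F₂/∂z = x^2 + 2*z - 4
(∇×F)₂ = ∂F₁/∂z − ∂F₃/∂x = -15*x^2 - 2*x*y + 8*z - 5
(∇×F)₃ = ∂F₂/∂x − ∂F₁/∂y = y
∇×F = (x^2 + 2*z - 4, -15*x^2 - 2*x*y + 8*z - 5, y)
At (1, -1, 1): (-1, -10, -1).

(-1, -10, -1)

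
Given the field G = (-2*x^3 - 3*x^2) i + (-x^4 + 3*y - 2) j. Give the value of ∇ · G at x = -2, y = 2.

-9

∂G₁/∂x = -6*x^2 - 6*x
∂G₂/∂y = 3
∇·G = -6*x^2 - 6*x + 3
At (-2, 2): -9.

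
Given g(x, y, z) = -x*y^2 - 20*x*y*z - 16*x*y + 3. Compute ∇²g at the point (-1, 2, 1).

2

∂²g/∂x² = 0
∂²g/∂y² = -2*x
∂²g/∂z² = 0
∇²g = -2*x
At (-1, 2, 1): 2.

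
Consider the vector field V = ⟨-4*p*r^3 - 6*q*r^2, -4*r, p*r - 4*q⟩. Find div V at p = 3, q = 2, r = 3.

-105

∂V₁/∂p = -4*r^3
∂V₂/∂q = 0
∂V₃/∂r = p
∇·V = p - 4*r^3
At (3, 2, 3): -105.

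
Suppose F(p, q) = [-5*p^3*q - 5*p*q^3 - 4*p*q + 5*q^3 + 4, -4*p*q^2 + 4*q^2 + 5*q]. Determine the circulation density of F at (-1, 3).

∂F₂/∂p = -4*q^2
∂F₁/∂q = -5*p^3 - 15*p*q^2 - 4*p + 15*q^2
Scalar curl = 5*p^3 + 15*p*q^2 + 4*p - 19*q^2
At (-1, 3): -315.

-315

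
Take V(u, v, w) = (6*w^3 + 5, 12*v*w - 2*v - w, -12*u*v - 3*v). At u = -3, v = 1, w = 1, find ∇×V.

(22, 30, 0)

(∇×V)₁ = ∂V₃/∂v − ∂V₂/∂w = -12*u - 12*v - 2
(∇×V)₂ = ∂V₁/∂w − ∂V₃/∂u = 12*v + 18*w^2
(∇×V)₃ = ∂V₂/∂u − ∂V₁/∂v = 0
∇×V = (-12*u - 12*v - 2, 12*v + 18*w^2, 0)
At (-3, 1, 1): (22, 30, 0).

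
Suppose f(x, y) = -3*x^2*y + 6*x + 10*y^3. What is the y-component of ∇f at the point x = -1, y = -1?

27

(∇f)_2 = ∂f/∂y = -3*x^2 + 30*y^2
At (-1, -1): 27.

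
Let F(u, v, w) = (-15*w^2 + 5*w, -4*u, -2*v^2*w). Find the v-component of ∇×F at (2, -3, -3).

95

(∇×F)_2 = ∂F₁/∂w − ∂F₃/∂u
= -30*w + 5 − (0)
= -30*w + 5
At (2, -3, -3): 95.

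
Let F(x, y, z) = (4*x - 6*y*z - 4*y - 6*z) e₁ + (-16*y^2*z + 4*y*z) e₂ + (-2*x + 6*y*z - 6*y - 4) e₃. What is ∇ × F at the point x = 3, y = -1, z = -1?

(8, 2, -2)

(∇×F)₁ = ∂F₃/∂y − ∂F₂/∂z = 16*y^2 - 4*y + 6*z - 6
(∇×F)₂ = ∂F₁/∂z − ∂F₃/∂x = -6*y - 4
(∇×F)₃ = ∂F₂/∂x − ∂F₁/∂y = 6*z + 4
∇×F = (16*y^2 - 4*y + 6*z - 6, -6*y - 4, 6*z + 4)
At (3, -1, -1): (8, 2, -2).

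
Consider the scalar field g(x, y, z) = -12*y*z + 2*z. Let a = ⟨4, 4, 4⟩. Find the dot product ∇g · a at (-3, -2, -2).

200

∂g/∂x = 0
∂g/∂y = -12*z
∂g/∂z = -12*y + 2
∇g at (-3, -2, -2) = (0, 24, 26)
∇g · a = (0)(4) + (24)(4) + (26)(4) = 200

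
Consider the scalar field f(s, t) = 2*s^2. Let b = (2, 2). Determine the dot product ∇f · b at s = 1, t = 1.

∂f/∂s = 4*s
∂f/∂t = 0
∇f at (1, 1) = (4, 0)
∇f · b = (4)(2) + (0)(2) = 8

8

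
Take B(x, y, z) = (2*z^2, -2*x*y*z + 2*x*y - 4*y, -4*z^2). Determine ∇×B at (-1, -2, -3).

(∇×B)₁ = ∂B₃/∂y − ∂B₂/∂z = 2*x*y
(∇×B)₂ = ∂B₁/∂z − ∂B₃/∂x = 4*z
(∇×B)₃ = ∂B₂/∂x − ∂B₁/∂y = -2*y*z + 2*y
∇×B = (2*x*y, 4*z, -2*y*z + 2*y)
At (-1, -2, -3): (4, -12, -16).

(4, -12, -16)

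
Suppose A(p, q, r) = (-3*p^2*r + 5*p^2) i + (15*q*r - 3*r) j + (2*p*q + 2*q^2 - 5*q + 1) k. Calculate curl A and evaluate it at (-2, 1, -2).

(∇×A)₁ = ∂A₃/∂q − ∂A₂/∂r = 2*p - 11*q - 2
(∇×A)₂ = ∂A₁/∂r − ∂A₃/∂p = -3*p^2 - 2*q
(∇×A)₃ = ∂A₂/∂p − ∂A₁/∂q = 0
∇×A = (2*p - 11*q - 2, -3*p^2 - 2*q, 0)
At (-2, 1, -2): (-17, -14, 0).

(-17, -14, 0)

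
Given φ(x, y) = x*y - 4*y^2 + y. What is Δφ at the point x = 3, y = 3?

∂²φ/∂x² = 0
∂²φ/∂y² = -8
∇²φ = -8
At (3, 3): -8.

-8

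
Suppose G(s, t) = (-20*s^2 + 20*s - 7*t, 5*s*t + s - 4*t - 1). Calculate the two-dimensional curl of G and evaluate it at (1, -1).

3

∂G₂/∂s = 5*t + 1
∂G₁/∂t = -7
Scalar curl = 5*t + 8
At (1, -1): 3.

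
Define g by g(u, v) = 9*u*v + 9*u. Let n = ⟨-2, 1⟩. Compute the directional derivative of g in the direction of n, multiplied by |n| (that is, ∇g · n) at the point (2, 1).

-18

∂g/∂u = 9*v + 9
∂g/∂v = 9*u
∇g at (2, 1) = (18, 18)
∇g · n = (18)(-2) + (18)(1) = -18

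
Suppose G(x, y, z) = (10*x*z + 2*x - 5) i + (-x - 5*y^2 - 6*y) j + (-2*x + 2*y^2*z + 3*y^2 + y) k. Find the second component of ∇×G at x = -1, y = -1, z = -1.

-8

(∇×G)_2 = ∂G₁/∂z − ∂G₃/∂x
= 10*x − (-2)
= 10*x + 2
At (-1, -1, -1): -8.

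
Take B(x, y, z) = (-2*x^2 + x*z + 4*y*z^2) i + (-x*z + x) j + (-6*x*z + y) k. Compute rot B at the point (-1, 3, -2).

(0, -61, -13)

(∇×B)₁ = ∂B₃/∂y − ∂B₂/∂z = x + 1
(∇×B)₂ = ∂B₁/∂z − ∂B₃/∂x = x + 8*y*z + 6*z
(∇×B)₃ = ∂B₂/∂x − ∂B₁/∂y = -4*z^2 - z + 1
∇×B = (x + 1, x + 8*y*z + 6*z, -4*z^2 - z + 1)
At (-1, 3, -2): (0, -61, -13).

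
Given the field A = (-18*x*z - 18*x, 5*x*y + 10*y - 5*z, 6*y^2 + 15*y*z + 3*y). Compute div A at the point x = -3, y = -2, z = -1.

-35

∂A₁/∂x = -18*z - 18
∂A₂/∂y = 5*x + 10
∂A₃/∂z = 15*y
∇·A = 5*x + 15*y - 18*z - 8
At (-3, -2, -1): -35.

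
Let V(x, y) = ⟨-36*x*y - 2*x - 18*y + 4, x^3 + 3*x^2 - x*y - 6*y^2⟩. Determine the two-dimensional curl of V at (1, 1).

∂V₂/∂x = 3*x^2 + 6*x - y
∂V₁/∂y = -36*x - 18
Scalar curl = 3*x^2 + 42*x - y + 18
At (1, 1): 62.

62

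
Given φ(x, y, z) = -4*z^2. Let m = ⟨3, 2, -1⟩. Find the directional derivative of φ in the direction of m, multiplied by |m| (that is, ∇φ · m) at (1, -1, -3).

-24

∂φ/∂x = 0
∂φ/∂y = 0
∂φ/∂z = -8*z
∇φ at (1, -1, -3) = (0, 0, 24)
∇φ · m = (0)(3) + (0)(2) + (24)(-1) = -24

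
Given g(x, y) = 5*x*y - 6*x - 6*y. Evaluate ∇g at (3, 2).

∂g/∂x = 5*y - 6
∂g/∂y = 5*x - 6
∇g = (5*y - 6, 5*x - 6)
At (3, 2): (4, 9).

(4, 9)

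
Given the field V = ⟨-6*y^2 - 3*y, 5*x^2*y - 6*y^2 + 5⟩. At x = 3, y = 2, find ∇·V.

∂V₁/∂x = 0
∂V₂/∂y = 5*x^2 - 12*y
∇·V = 5*x^2 - 12*y
At (3, 2): 21.

21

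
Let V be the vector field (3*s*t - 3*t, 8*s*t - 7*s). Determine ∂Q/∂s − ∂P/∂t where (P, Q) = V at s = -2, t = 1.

10

∂V₂/∂s = 8*t - 7
∂V₁/∂t = 3*s - 3
Scalar curl = -3*s + 8*t - 4
At (-2, 1): 10.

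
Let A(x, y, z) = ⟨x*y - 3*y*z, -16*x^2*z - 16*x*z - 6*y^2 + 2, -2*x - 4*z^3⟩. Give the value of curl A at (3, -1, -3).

(∇×A)₁ = ∂A₃/∂y − ∂A₂/∂z = 16*x^2 + 16*x
(∇×A)₂ = ∂A₁/∂z − ∂A₃/∂x = -3*y + 2
(∇×A)₃ = ∂A₂/∂x − ∂A₁/∂y = -32*x*z - x - 13*z
∇×A = (16*x^2 + 16*x, -3*y + 2, -32*x*z - x - 13*z)
At (3, -1, -3): (192, 5, 324).

(192, 5, 324)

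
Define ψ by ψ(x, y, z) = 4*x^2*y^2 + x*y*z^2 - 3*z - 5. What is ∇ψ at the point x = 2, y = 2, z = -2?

(72, 72, -19)

∂ψ/∂x = 8*x*y^2 + y*z^2
∂ψ/∂y = 8*x^2*y + x*z^2
∂ψ/∂z = 2*x*y*z - 3
∇ψ = (8*x*y^2 + y*z^2, 8*x^2*y + x*z^2, 2*x*y*z - 3)
At (2, 2, -2): (72, 72, -19).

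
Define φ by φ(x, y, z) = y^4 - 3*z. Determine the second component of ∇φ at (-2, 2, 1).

(∇φ)_2 = ∂φ/∂y = 4*y^3
At (-2, 2, 1): 32.

32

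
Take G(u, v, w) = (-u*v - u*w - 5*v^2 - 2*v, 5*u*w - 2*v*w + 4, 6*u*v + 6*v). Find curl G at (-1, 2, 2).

(∇×G)₁ = ∂G₃/∂v − ∂G₂/∂w = u + 2*v + 6
(∇×G)₂ = ∂G₁/∂w − ∂G₃/∂u = -u - 6*v
(∇×G)₃ = ∂G₂/∂u − ∂G₁/∂v = u + 10*v + 5*w + 2
∇×G = (u + 2*v + 6, -u - 6*v, u + 10*v + 5*w + 2)
At (-1, 2, 2): (9, -11, 31).

(9, -11, 31)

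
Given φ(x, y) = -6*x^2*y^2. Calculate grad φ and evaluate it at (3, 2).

∂φ/∂x = -12*x*y^2
∂φ/∂y = -12*x^2*y
∇φ = (-12*x*y^2, -12*x^2*y)
At (3, 2): (-144, -216).

(-144, -216)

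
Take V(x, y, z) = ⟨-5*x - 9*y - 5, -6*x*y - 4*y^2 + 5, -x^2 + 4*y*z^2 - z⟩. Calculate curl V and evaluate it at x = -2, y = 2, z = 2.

(∇×V)₁ = ∂V₃/∂y − ∂V₂/∂z = 4*z^2
(∇×V)₂ = ∂V₁/∂z − ∂V₃/∂x = 2*x
(∇×V)₃ = ∂V₂/∂x − ∂V₁/∂y = -6*y + 9
∇×V = (4*z^2, 2*x, -6*y + 9)
At (-2, 2, 2): (16, -4, -3).

(16, -4, -3)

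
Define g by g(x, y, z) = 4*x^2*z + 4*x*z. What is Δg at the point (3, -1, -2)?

-16

∂²g/∂x² = 8*z
∂²g/∂y² = 0
∂²g/∂z² = 0
∇²g = 8*z
At (3, -1, -2): -16.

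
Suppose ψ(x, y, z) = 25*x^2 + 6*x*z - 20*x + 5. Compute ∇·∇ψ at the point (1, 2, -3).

∂²ψ/∂x² = 50
∂²ψ/∂y² = 0
∂²ψ/∂z² = 0
∇²ψ = 50
At (1, 2, -3): 50.

50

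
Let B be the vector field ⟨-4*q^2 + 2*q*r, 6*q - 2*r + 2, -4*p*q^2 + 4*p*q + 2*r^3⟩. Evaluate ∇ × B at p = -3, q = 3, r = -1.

(62, 30, 26)

(∇×B)₁ = ∂B₃/∂q − ∂B₂/∂r = -8*p*q + 4*p + 2
(∇×B)₂ = ∂B₁/∂r − ∂B₃/∂p = 4*q^2 - 2*q
(∇×B)₃ = ∂B₂/∂p − ∂B₁/∂q = 8*q - 2*r
∇×B = (-8*p*q + 4*p + 2, 4*q^2 - 2*q, 8*q - 2*r)
At (-3, 3, -1): (62, 30, 26).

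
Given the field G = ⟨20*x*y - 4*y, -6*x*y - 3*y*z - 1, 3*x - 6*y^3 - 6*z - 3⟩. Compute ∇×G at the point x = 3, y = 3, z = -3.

(-153, -3, -74)

(∇×G)₁ = ∂G₃/∂y − ∂G₂/∂z = -18*y^2 + 3*y
(∇×G)₂ = ∂G₁/∂z − ∂G₃/∂x = -3
(∇×G)₃ = ∂G₂/∂x − ∂G₁/∂y = -20*x - 6*y + 4
∇×G = (-18*y^2 + 3*y, -3, -20*x - 6*y + 4)
At (3, 3, -3): (-153, -3, -74).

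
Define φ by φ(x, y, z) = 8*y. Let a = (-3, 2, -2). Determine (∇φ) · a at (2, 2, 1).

∂φ/∂x = 0
∂φ/∂y = 8
∂φ/∂z = 0
∇φ at (2, 2, 1) = (0, 8, 0)
∇φ · a = (0)(-3) + (8)(2) + (0)(-2) = 16

16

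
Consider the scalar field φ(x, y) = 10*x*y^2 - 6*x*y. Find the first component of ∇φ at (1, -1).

16

(∇φ)_1 = ∂φ/∂x = 10*y^2 - 6*y
At (1, -1): 16.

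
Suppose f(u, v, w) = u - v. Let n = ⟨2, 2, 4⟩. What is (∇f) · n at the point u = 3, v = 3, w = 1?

0

∂f/∂u = 1
∂f/∂v = -1
∂f/∂w = 0
∇f at (3, 3, 1) = (1, -1, 0)
∇f · n = (1)(2) + (-1)(2) + (0)(4) = 0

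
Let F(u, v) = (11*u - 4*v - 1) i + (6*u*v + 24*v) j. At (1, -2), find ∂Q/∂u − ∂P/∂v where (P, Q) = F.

∂F₂/∂u = 6*v
∂F₁/∂v = -4
Scalar curl = 6*v + 4
At (1, -2): -8.

-8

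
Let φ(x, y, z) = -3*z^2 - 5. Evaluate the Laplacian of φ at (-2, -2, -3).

-6

∂²φ/∂x² = 0
∂²φ/∂y² = 0
∂²φ/∂z² = -6
∇²φ = -6
At (-2, -2, -3): -6.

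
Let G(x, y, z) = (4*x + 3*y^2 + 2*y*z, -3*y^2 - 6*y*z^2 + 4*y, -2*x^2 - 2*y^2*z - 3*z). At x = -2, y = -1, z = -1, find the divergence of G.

∂G₁/∂x = 4
∂G₂/∂y = -6*y - 6*z^2 + 4
∂G₃/∂z = -2*y^2 - 3
∇·G = -2*y^2 - 6*y - 6*z^2 + 5
At (-2, -1, -1): 3.

3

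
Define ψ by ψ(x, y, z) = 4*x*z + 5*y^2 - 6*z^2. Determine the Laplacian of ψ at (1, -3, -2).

-2

∂²ψ/∂x² = 0
∂²ψ/∂y² = 10
∂²ψ/∂z² = -12
∇²ψ = -2
At (1, -3, -2): -2.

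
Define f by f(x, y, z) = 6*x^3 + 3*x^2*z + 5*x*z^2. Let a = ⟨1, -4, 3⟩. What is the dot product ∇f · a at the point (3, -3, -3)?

-36

∂f/∂x = 18*x^2 + 6*x*z + 5*z^2
∂f/∂y = 0
∂f/∂z = 3*x^2 + 10*x*z
∇f at (3, -3, -3) = (153, 0, -63)
∇f · a = (153)(1) + (0)(-4) + (-63)(3) = -36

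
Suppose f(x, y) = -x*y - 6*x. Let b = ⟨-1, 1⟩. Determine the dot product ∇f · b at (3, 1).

∂f/∂x = -y - 6
∂f/∂y = -x
∇f at (3, 1) = (-7, -3)
∇f · b = (-7)(-1) + (-3)(1) = 4

4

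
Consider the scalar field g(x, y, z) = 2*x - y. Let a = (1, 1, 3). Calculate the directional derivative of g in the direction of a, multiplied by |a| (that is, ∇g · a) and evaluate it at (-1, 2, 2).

∂g/∂x = 2
∂g/∂y = -1
∂g/∂z = 0
∇g at (-1, 2, 2) = (2, -1, 0)
∇g · a = (2)(1) + (-1)(1) + (0)(3) = 1

1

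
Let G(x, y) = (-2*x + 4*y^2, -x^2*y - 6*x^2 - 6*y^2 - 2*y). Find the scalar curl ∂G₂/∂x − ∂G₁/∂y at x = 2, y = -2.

0

∂G₂/∂x = -2*x*y - 12*x
∂G₁/∂y = 8*y
Scalar curl = -2*x*y - 12*x - 8*y
At (2, -2): 0.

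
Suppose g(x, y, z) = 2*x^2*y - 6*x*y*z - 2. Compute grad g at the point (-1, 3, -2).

(24, -10, 18)

∂g/∂x = 4*x*y - 6*y*z
∂g/∂y = 2*x^2 - 6*x*z
∂g/∂z = -6*x*y
∇g = (4*x*y - 6*y*z, 2*x^2 - 6*x*z, -6*x*y)
At (-1, 3, -2): (24, -10, 18).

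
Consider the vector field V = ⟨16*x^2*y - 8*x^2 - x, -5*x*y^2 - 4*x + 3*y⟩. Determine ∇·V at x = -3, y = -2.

182

∂V₁/∂x = 32*x*y - 16*x - 1
∂V₂/∂y = -10*x*y + 3
∇·V = 22*x*y - 16*x + 2
At (-3, -2): 182.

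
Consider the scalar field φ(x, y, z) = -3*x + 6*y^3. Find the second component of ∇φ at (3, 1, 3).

(∇φ)_2 = ∂φ/∂y = 18*y^2
At (3, 1, 3): 18.

18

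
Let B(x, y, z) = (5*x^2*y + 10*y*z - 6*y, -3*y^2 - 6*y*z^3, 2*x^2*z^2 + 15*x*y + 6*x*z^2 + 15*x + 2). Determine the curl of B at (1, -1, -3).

(-147, -100, 31)

(∇×B)₁ = ∂B₃/∂y − ∂B₂/∂z = 15*x + 18*y*z^2
(∇×B)₂ = ∂B₁/∂z − ∂B₃/∂x = -4*x*z^2 - 5*y - 6*z^2 - 15
(∇×B)₃ = ∂B₂/∂x − ∂B₁/∂y = -5*x^2 - 10*z + 6
∇×B = (15*x + 18*y*z^2, -4*x*z^2 - 5*y - 6*z^2 - 15, -5*x^2 - 10*z + 6)
At (1, -1, -3): (-147, -100, 31).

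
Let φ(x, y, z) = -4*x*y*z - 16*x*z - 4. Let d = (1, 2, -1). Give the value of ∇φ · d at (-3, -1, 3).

0

∂φ/∂x = -4*y*z - 16*z
∂φ/∂y = -4*x*z
∂φ/∂z = -4*x*y - 16*x
∇φ at (-3, -1, 3) = (-36, 36, 36)
∇φ · d = (-36)(1) + (36)(2) + (36)(-1) = 0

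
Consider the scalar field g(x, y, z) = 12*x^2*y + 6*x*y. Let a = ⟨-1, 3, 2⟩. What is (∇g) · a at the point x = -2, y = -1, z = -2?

66

∂g/∂x = 24*x*y + 6*y
∂g/∂y = 12*x^2 + 6*x
∂g/∂z = 0
∇g at (-2, -1, -2) = (42, 36, 0)
∇g · a = (42)(-1) + (36)(3) + (0)(2) = 66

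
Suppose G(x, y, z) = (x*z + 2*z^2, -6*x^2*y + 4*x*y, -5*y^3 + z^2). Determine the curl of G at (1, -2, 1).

(-60, 5, 16)

(∇×G)₁ = ∂G₃/∂y − ∂G₂/∂z = -15*y^2
(∇×G)₂ = ∂G₁/∂z − ∂G₃/∂x = x + 4*z
(∇×G)₃ = ∂G₂/∂x − ∂G₁/∂y = -12*x*y + 4*y
∇×G = (-15*y^2, x + 4*z, -12*x*y + 4*y)
At (1, -2, 1): (-60, 5, 16).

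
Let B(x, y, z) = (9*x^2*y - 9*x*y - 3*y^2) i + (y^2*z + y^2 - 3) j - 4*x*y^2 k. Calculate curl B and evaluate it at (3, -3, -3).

(63, 36, -72)

(∇×B)₁ = ∂B₃/∂y − ∂B₂/∂z = -8*x*y - y^2
(∇×B)₂ = ∂B₁/∂z − ∂B₃/∂x = 4*y^2
(∇×B)₃ = ∂B₂/∂x − ∂B₁/∂y = -9*x^2 + 9*x + 6*y
∇×B = (-8*x*y - y^2, 4*y^2, -9*x^2 + 9*x + 6*y)
At (3, -3, -3): (63, 36, -72).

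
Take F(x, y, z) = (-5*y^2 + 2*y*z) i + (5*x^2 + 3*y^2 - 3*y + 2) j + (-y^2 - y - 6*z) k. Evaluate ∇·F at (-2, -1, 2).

∂F₁/∂x = 0
∂F₂/∂y = 6*y - 3
∂F₃/∂z = -6
∇·F = 6*y - 9
At (-2, -1, 2): -15.

-15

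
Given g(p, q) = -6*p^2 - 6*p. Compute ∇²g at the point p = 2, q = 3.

∂²g/∂p² = -12
∂²g/∂q² = 0
∇²g = -12
At (2, 3): -12.

-12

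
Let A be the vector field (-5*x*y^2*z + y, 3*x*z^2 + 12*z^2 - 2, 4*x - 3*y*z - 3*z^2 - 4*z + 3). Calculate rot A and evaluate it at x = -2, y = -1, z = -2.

(∇×A)₁ = ∂A₃/∂y − ∂A₂/∂z = -6*x*z - 27*z
(∇×A)₂ = ∂A₁/∂z − ∂A₃/∂x = -5*x*y^2 - 4
(∇×A)₃ = ∂A₂/∂x − ∂A₁/∂y = 10*x*y*z + 3*z^2 - 1
∇×A = (-6*x*z - 27*z, -5*x*y^2 - 4, 10*x*y*z + 3*z^2 - 1)
At (-2, -1, -2): (30, 6, -29).

(30, 6, -29)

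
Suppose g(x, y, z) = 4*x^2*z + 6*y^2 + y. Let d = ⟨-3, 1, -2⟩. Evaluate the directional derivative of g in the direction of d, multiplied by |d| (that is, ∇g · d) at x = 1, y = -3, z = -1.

∂g/∂x = 8*x*z
∂g/∂y = 12*y + 1
∂g/∂z = 4*x^2
∇g at (1, -3, -1) = (-8, -35, 4)
∇g · d = (-8)(-3) + (-35)(1) + (4)(-2) = -19

-19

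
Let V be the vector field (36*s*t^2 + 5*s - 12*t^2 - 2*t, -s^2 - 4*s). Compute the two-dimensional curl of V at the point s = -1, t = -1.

-96

∂V₂/∂s = -2*s - 4
∂V₁/∂t = 72*s*t - 24*t - 2
Scalar curl = -72*s*t - 2*s + 24*t - 2
At (-1, -1): -96.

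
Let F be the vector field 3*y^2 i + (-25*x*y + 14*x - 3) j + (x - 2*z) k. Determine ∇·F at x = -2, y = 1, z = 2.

48

∂F₁/∂x = 0
∂F₂/∂y = -25*x
∂F₃/∂z = -2
∇·F = -25*x - 2
At (-2, 1, 2): 48.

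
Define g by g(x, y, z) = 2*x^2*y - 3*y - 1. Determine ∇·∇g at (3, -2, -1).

-8

∂²g/∂x² = 4*y
∂²g/∂y² = 0
∂²g/∂z² = 0
∇²g = 4*y
At (3, -2, -1): -8.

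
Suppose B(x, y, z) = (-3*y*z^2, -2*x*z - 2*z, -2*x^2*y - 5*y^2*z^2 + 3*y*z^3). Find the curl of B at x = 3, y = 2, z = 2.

(∇×B)₁ = ∂B₃/∂y − ∂B₂/∂z = -2*x^2 + 2*x - 10*y*z^2 + 3*z^3 + 2
(∇×B)₂ = ∂B₁/∂z − ∂B₃/∂x = 4*x*y - 6*y*z
(∇×B)₃ = ∂B₂/∂x − ∂B₁/∂y = 3*z^2 - 2*z
∇×B = (-2*x^2 + 2*x - 10*y*z^2 + 3*z^3 + 2, 4*x*y - 6*y*z, 3*z^2 - 2*z)
At (3, 2, 2): (-66, 0, 8).

(-66, 0, 8)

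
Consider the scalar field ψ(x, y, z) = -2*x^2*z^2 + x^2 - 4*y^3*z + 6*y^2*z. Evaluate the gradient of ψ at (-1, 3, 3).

∂ψ/∂x = -4*x*z^2 + 2*x
∂ψ/∂y = -12*y^2*z + 12*y*z
∂ψ/∂z = -4*x^2*z - 4*y^3 + 6*y^2
∇ψ = (-4*x*z^2 + 2*x, -12*y^2*z + 12*y*z, -4*x^2*z - 4*y^3 + 6*y^2)
At (-1, 3, 3): (34, -216, -66).

(34, -216, -66)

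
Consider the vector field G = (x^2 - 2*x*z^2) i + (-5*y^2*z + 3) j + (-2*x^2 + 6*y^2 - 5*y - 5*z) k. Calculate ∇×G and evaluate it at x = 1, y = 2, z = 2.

(∇×G)₁ = ∂G₃/∂y − ∂G₂/∂z = 5*y^2 + 12*y - 5
(∇×G)₂ = ∂G₁/∂z − ∂G₃/∂x = -4*x*z + 4*x
(∇×G)₃ = ∂G₂/∂x − ∂G₁/∂y = 0
∇×G = (5*y^2 + 12*y - 5, -4*x*z + 4*x, 0)
At (1, 2, 2): (39, -4, 0).

(39, -4, 0)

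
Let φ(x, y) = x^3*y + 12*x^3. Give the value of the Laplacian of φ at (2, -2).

120

∂²φ/∂x² = 6*x*(y + 12)
∂²φ/∂y² = 0
∇²φ = 6*x*y + 72*x
At (2, -2): 120.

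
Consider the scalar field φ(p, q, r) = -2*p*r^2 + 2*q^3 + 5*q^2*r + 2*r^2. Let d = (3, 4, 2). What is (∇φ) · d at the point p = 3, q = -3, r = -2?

∂φ/∂p = -2*r^2
∂φ/∂q = 6*q^2 + 10*q*r
∂φ/∂r = -4*p*r + 5*q^2 + 4*r
∇φ at (3, -3, -2) = (-8, 114, 61)
∇φ · d = (-8)(3) + (114)(4) + (61)(2) = 554

554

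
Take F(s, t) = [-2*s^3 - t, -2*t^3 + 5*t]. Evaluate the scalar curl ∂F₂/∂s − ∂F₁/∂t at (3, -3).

∂F₂/∂s = 0
∂F₁/∂t = -1
Scalar curl = 1
At (3, -3): 1.

1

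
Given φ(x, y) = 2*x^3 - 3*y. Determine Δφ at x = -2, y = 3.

∂²φ/∂x² = 12*x
∂²φ/∂y² = 0
∇²φ = 12*x
At (-2, 3): -24.

-24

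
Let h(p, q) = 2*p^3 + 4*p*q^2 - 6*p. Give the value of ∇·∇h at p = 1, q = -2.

∂²h/∂p² = 12*p
∂²h/∂q² = 8*p
∇²h = 20*p
At (1, -2): 20.

20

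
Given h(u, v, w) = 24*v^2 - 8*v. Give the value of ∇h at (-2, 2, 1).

(0, 88, 0)

∂h/∂u = 0
∂h/∂v = 48*v - 8
∂h/∂w = 0
∇h = (0, 48*v - 8, 0)
At (-2, 2, 1): (0, 88, 0).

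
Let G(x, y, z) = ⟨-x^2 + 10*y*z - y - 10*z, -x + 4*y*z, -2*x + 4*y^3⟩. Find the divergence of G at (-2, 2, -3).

-8

∂G₁/∂x = -2*x
∂G₂/∂y = 4*z
∂G₃/∂z = 0
∇·G = -2*x + 4*z
At (-2, 2, -3): -8.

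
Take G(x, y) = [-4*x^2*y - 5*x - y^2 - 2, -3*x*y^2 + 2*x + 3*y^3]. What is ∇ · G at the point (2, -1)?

32

∂G₁/∂x = -8*x*y - 5
∂G₂/∂y = -6*x*y + 9*y^2
∇·G = -14*x*y + 9*y^2 - 5
At (2, -1): 32.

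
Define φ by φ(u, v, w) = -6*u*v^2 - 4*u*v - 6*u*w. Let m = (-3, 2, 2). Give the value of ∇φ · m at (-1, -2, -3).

-34

∂φ/∂u = -6*v^2 - 4*v - 6*w
∂φ/∂v = -12*u*v - 4*u
∂φ/∂w = -6*u
∇φ at (-1, -2, -3) = (2, -20, 6)
∇φ · m = (2)(-3) + (-20)(2) + (6)(2) = -34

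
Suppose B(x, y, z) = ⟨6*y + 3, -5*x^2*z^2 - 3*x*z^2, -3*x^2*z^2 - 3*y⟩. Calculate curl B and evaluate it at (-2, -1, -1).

(∇×B)₁ = ∂B₃/∂y − ∂B₂/∂z = 10*x^2*z + 6*x*z - 3
(∇×B)₂ = ∂B₁/∂z − ∂B₃/∂x = 6*x*z^2
(∇×B)₃ = ∂B₂/∂x − ∂B₁/∂y = -10*x*z^2 - 3*z^2 - 6
∇×B = (10*x^2*z + 6*x*z - 3, 6*x*z^2, -10*x*z^2 - 3*z^2 - 6)
At (-2, -1, -1): (-31, -12, 11).

(-31, -12, 11)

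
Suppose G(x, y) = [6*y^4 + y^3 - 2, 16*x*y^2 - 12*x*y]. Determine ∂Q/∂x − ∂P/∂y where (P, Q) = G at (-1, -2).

∂G₂/∂x = 16*y^2 - 12*y
∂G₁/∂y = 24*y^3 + 3*y^2
Scalar curl = -24*y^3 + 13*y^2 - 12*y
At (-1, -2): 268.

268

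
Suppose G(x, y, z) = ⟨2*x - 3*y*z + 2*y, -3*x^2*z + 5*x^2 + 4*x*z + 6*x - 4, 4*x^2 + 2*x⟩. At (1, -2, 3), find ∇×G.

(-1, -4, 17)

(∇×G)₁ = ∂G₃/∂y − ∂G₂/∂z = 3*x^2 - 4*x
(∇×G)₂ = ∂G₁/∂z − ∂G₃/∂x = -8*x - 3*y - 2
(∇×G)₃ = ∂G₂/∂x − ∂G₁/∂y = -6*x*z + 10*x + 7*z + 4
∇×G = (3*x^2 - 4*x, -8*x - 3*y - 2, -6*x*z + 10*x + 7*z + 4)
At (1, -2, 3): (-1, -4, 17).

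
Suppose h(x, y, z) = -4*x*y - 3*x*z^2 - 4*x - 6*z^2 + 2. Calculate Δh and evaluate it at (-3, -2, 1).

6

∂²h/∂x² = 0
∂²h/∂y² = 0
∂²h/∂z² = -6*(x + 2)
∇²h = -6*x - 12
At (-3, -2, 1): 6.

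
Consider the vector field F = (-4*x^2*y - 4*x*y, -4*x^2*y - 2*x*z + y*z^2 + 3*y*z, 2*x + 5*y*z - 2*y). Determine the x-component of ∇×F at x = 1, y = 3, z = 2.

(∇×F)_1 = ∂F₃/∂y − ∂F₂/∂z
= 5*z - 2 − (-2*x + 2*y*z + 3*y)
= 2*x - 2*y*z - 3*y + 5*z - 2
At (1, 3, 2): -11.

-11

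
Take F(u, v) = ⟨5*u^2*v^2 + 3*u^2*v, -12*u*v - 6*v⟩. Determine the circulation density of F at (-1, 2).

-47

∂F₂/∂u = -12*v
∂F₁/∂v = 10*u^2*v + 3*u^2
Scalar curl = -10*u^2*v - 3*u^2 - 12*v
At (-1, 2): -47.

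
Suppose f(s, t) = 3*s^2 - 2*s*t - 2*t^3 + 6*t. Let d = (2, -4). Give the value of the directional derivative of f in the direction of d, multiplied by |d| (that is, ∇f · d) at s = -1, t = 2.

∂f/∂s = 6*s - 2*t
∂f/∂t = -2*s - 6*t^2 + 6
∇f at (-1, 2) = (-10, -16)
∇f · d = (-10)(2) + (-16)(-4) = 44

44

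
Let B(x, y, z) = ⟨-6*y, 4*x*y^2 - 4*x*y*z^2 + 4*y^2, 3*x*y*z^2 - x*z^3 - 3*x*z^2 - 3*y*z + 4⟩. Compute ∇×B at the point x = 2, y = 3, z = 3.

(189, -27, -66)

(∇×B)₁ = ∂B₃/∂y − ∂B₂/∂z = 8*x*y*z + 3*x*z^2 - 3*z
(∇×B)₂ = ∂B₁/∂z − ∂B₃/∂x = -3*y*z^2 + z^3 + 3*z^2
(∇×B)₃ = ∂B₂/∂x − ∂B₁/∂y = 4*y^2 - 4*y*z^2 + 6
∇×B = (8*x*y*z + 3*x*z^2 - 3*z, -3*y*z^2 + z^3 + 3*z^2, 4*y^2 - 4*y*z^2 + 6)
At (2, 3, 3): (189, -27, -66).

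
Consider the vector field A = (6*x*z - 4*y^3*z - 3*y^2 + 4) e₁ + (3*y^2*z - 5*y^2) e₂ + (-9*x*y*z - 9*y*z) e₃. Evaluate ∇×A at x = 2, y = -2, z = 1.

(∇×A)₁ = ∂A₃/∂y − ∂A₂/∂z = -9*x*z - 3*y^2 - 9*z
(∇×A)₂ = ∂A₁/∂z − ∂A₃/∂x = 6*x - 4*y^3 + 9*y*z
(∇×A)₃ = ∂A₂/∂x − ∂A₁/∂y = 12*y^2*z + 6*y
∇×A = (-9*x*z - 3*y^2 - 9*z, 6*x - 4*y^3 + 9*y*z, 12*y^2*z + 6*y)
At (2, -2, 1): (-39, 26, 36).

(-39, 26, 36)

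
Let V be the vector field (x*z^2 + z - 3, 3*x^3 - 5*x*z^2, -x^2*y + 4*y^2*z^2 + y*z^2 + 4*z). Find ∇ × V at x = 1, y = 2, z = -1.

(∇×V)₁ = ∂V₃/∂y − ∂V₂/∂z = -x^2 + 10*x*z + 8*y*z^2 + z^2
(∇×V)₂ = ∂V₁/∂z − ∂V₃/∂x = 2*x*y + 2*x*z + 1
(∇×V)₃ = ∂V₂/∂x − ∂V₁/∂y = 9*x^2 - 5*z^2
∇×V = (-x^2 + 10*x*z + 8*y*z^2 + z^2, 2*x*y + 2*x*z + 1, 9*x^2 - 5*z^2)
At (1, 2, -1): (6, 3, 4).

(6, 3, 4)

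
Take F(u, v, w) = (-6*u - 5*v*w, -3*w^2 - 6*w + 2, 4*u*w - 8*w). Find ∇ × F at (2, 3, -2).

(-6, -7, -10)

(∇×F)₁ = ∂F₃/∂v − ∂F₂/∂w = 6*w + 6
(∇×F)₂ = ∂F₁/∂w − ∂F₃/∂u = -5*v - 4*w
(∇×F)₃ = ∂F₂/∂u − ∂F₁/∂v = 5*w
∇×F = (6*w + 6, -5*v - 4*w, 5*w)
At (2, 3, -2): (-6, -7, -10).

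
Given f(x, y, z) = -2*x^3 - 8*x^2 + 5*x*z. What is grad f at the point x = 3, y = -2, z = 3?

(-87, 0, 15)

∂f/∂x = -6*x^2 - 16*x + 5*z
∂f/∂y = 0
∂f/∂z = 5*x
∇f = (-6*x^2 - 16*x + 5*z, 0, 5*x)
At (3, -2, 3): (-87, 0, 15).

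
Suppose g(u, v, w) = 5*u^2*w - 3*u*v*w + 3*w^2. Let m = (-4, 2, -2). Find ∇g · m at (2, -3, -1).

64

∂g/∂u = 10*u*w - 3*v*w
∂g/∂v = -3*u*w
∂g/∂w = 5*u^2 - 3*u*v + 6*w
∇g at (2, -3, -1) = (-29, 6, 32)
∇g · m = (-29)(-4) + (6)(2) + (32)(-2) = 64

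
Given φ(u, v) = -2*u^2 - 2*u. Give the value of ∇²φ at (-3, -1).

-4

∂²φ/∂u² = -4
∂²φ/∂v² = 0
∇²φ = -4
At (-3, -1): -4.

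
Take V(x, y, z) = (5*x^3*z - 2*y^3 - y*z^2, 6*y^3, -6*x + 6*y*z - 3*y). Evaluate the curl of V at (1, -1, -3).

(-21, 5, 15)

(∇×V)₁ = ∂V₃/∂y − ∂V₂/∂z = 6*z - 3
(∇×V)₂ = ∂V₁/∂z − ∂V₃/∂x = 5*x^3 - 2*y*z + 6
(∇×V)₃ = ∂V₂/∂x − ∂V₁/∂y = 6*y^2 + z^2
∇×V = (6*z - 3, 5*x^3 - 2*y*z + 6, 6*y^2 + z^2)
At (1, -1, -3): (-21, 5, 15).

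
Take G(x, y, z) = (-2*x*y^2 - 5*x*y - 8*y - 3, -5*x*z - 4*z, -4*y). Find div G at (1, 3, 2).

∂G₁/∂x = -2*y^2 - 5*y
∂G₂/∂y = 0
∂G₃/∂z = 0
∇·G = -2*y^2 - 5*y
At (1, 3, 2): -33.

-33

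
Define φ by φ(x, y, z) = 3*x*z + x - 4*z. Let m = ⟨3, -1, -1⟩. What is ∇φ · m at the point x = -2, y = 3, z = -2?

∂φ/∂x = 3*z + 1
∂φ/∂y = 0
∂φ/∂z = 3*x - 4
∇φ at (-2, 3, -2) = (-5, 0, -10)
∇φ · m = (-5)(3) + (0)(-1) + (-10)(-1) = -5

-5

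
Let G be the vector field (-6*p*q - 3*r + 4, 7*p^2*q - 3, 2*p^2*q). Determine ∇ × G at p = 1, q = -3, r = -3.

(∇×G)₁ = ∂G₃/∂q − ∂G₂/∂r = 2*p^2
(∇×G)₂ = ∂G₁/∂r − ∂G₃/∂p = -4*p*q - 3
(∇×G)₃ = ∂G₂/∂p − ∂G₁/∂q = 14*p*q + 6*p
∇×G = (2*p^2, -4*p*q - 3, 14*p*q + 6*p)
At (1, -3, -3): (2, 9, -36).

(2, 9, -36)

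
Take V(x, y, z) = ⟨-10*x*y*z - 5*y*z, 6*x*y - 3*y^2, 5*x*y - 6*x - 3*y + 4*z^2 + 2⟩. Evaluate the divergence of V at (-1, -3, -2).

-64

∂V₁/∂x = -10*y*z
∂V₂/∂y = 6*x - 6*y
∂V₃/∂z = 8*z
∇·V = 6*x - 10*y*z - 6*y + 8*z
At (-1, -3, -2): -64.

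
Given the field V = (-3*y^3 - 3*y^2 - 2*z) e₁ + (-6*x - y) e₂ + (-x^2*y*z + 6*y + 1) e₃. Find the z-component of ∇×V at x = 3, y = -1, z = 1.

-3

(∇×V)_3 = ∂V₂/∂x − ∂V₁/∂y
= -6 − (-9*y^2 - 6*y)
= 9*y^2 + 6*y - 6
At (3, -1, 1): -3.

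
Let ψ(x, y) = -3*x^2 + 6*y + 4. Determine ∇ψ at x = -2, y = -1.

(12, 6)

∂ψ/∂x = -6*x
∂ψ/∂y = 6
∇ψ = (-6*x, 6)
At (-2, -1): (12, 6).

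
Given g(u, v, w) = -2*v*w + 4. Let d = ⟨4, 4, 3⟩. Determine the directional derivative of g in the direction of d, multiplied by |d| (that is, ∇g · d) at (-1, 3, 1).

∂g/∂u = 0
∂g/∂v = -2*w
∂g/∂w = -2*v
∇g at (-1, 3, 1) = (0, -2, -6)
∇g · d = (0)(4) + (-2)(4) + (-6)(3) = -26

-26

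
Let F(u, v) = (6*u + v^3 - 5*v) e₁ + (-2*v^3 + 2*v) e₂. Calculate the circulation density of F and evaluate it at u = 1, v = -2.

∂F₂/∂u = 0
∂F₁/∂v = 3*v^2 - 5
Scalar curl = -3*v^2 + 5
At (1, -2): -7.

-7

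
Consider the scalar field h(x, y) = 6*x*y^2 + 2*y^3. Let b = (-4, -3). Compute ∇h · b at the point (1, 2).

∂h/∂x = 6*y^2
∂h/∂y = 12*x*y + 6*y^2
∇h at (1, 2) = (24, 48)
∇h · b = (24)(-4) + (48)(-3) = -240

-240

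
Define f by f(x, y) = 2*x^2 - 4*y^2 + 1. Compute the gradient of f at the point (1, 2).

(4, -16)

∂f/∂x = 4*x
∂f/∂y = -8*y
∇f = (4*x, -8*y)
At (1, 2): (4, -16).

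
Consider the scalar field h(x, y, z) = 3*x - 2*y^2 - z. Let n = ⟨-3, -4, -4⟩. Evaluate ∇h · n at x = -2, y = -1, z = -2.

∂h/∂x = 3
∂h/∂y = -4*y
∂h/∂z = -1
∇h at (-2, -1, -2) = (3, 4, -1)
∇h · n = (3)(-3) + (4)(-4) + (-1)(-4) = -21

-21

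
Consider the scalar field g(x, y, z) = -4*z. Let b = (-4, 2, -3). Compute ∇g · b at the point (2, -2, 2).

∂g/∂x = 0
∂g/∂y = 0
∂g/∂z = -4
∇g at (2, -2, 2) = (0, 0, -4)
∇g · b = (0)(-4) + (0)(2) + (-4)(-3) = 12

12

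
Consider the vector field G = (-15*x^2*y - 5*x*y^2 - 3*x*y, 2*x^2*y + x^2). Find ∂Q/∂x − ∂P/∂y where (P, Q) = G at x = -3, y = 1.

78

∂G₂/∂x = 4*x*y + 2*x
∂G₁/∂y = -15*x^2 - 10*x*y - 3*x
Scalar curl = 15*x^2 + 14*x*y + 5*x
At (-3, 1): 78.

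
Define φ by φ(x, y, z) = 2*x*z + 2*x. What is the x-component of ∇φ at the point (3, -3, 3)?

8

(∇φ)_1 = ∂φ/∂x = 2*z + 2
At (3, -3, 3): 8.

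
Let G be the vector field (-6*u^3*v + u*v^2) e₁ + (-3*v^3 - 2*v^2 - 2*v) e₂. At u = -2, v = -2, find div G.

∂G₁/∂u = -18*u^2*v + v^2
∂G₂/∂v = -9*v^2 - 4*v - 2
∇·G = -18*u^2*v - 8*v^2 - 4*v - 2
At (-2, -2): 118.

118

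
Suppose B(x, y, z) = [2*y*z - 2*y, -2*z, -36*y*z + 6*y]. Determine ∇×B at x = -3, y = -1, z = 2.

(-64, -2, -2)

(∇×B)₁ = ∂B₃/∂y − ∂B₂/∂z = -36*z + 8
(∇×B)₂ = ∂B₁/∂z − ∂B₃/∂x = 2*y
(∇×B)₃ = ∂B₂/∂x − ∂B₁/∂y = -2*z + 2
∇×B = (-36*z + 8, 2*y, -2*z + 2)
At (-3, -1, 2): (-64, -2, -2).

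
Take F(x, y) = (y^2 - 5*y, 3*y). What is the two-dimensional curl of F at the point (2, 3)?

∂F₂/∂x = 0
∂F₁/∂y = 2*y - 5
Scalar curl = -2*y + 5
At (2, 3): -1.

-1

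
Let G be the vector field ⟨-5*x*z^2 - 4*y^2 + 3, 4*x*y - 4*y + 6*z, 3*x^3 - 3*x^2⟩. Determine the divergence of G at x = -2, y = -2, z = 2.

∂G₁/∂x = -5*z^2
∂G₂/∂y = 4*x - 4
∂G₃/∂z = 0
∇·G = 4*x - 5*z^2 - 4
At (-2, -2, 2): -32.

-32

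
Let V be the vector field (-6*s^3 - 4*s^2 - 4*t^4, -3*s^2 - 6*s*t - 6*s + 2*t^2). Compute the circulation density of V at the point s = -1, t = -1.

-10

∂V₂/∂s = -6*s - 6*t - 6
∂V₁/∂t = -16*t^3
Scalar curl = -6*s + 16*t^3 - 6*t - 6
At (-1, -1): -10.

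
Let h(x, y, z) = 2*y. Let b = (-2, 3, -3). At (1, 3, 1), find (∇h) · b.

∂h/∂x = 0
∂h/∂y = 2
∂h/∂z = 0
∇h at (1, 3, 1) = (0, 2, 0)
∇h · b = (0)(-2) + (2)(3) + (0)(-3) = 6

6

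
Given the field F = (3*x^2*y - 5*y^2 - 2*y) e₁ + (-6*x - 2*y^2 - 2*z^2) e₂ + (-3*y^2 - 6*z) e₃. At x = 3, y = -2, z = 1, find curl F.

(∇×F)₁ = ∂F₃/∂y − ∂F₂/∂z = -6*y + 4*z
(∇×F)₂ = ∂F₁/∂z − ∂F₃/∂x = 0
(∇×F)₃ = ∂F₂/∂x − ∂F₁/∂y = -3*x^2 + 10*y - 4
∇×F = (-6*y + 4*z, 0, -3*x^2 + 10*y - 4)
At (3, -2, 1): (16, 0, -51).

(16, 0, -51)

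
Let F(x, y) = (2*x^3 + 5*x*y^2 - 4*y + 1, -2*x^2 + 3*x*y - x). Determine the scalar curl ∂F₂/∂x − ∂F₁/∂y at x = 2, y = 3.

∂F₂/∂x = -4*x + 3*y - 1
∂F₁/∂y = 10*x*y - 4
Scalar curl = -10*x*y - 4*x + 3*y + 3
At (2, 3): -56.

-56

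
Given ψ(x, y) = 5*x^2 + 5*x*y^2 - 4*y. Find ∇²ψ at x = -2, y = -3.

∂²ψ/∂x² = 10
∂²ψ/∂y² = 10*x
∇²ψ = 10*x + 10
At (-2, -3): -10.

-10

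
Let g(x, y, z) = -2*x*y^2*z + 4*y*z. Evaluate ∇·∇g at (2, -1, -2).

∂²g/∂x² = 0
∂²g/∂y² = -4*x*z
∂²g/∂z² = 0
∇²g = -4*x*z
At (2, -1, -2): 16.

16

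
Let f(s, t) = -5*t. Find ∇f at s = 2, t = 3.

(0, -5)

∂f/∂s = 0
∂f/∂t = -5
∇f = (0, -5)
At (2, 3): (0, -5).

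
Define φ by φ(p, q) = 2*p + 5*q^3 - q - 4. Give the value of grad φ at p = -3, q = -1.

∂φ/∂p = 2
∂φ/∂q = 15*q^2 - 1
∇φ = (2, 15*q^2 - 1)
At (-3, -1): (2, 14).

(2, 14)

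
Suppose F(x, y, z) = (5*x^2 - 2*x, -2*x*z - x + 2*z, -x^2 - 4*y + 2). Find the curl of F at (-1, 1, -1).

(-8, -2, 1)

(∇×F)₁ = ∂F₃/∂y − ∂F₂/∂z = 2*x - 6
(∇×F)₂ = ∂F₁/∂z − ∂F₃/∂x = 2*x
(∇×F)₃ = ∂F₂/∂x − ∂F₁/∂y = -2*z - 1
∇×F = (2*x - 6, 2*x, -2*z - 1)
At (-1, 1, -1): (-8, -2, 1).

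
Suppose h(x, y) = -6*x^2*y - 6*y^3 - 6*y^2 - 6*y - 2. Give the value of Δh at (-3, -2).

∂²h/∂x² = -12*y
∂²h/∂y² = -12*(3*y + 1)
∇²h = -48*y - 12
At (-3, -2): 84.

84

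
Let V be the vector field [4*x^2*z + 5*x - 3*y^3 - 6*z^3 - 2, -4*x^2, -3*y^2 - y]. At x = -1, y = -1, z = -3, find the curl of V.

(∇×V)₁ = ∂V₃/∂y − ∂V₂/∂z = -6*y - 1
(∇×V)₂ = ∂V₁/∂z − ∂V₃/∂x = 4*x^2 - 18*z^2
(∇×V)₃ = ∂V₂/∂x − ∂V₁/∂y = -8*x + 9*y^2
∇×V = (-6*y - 1, 4*x^2 - 18*z^2, -8*x + 9*y^2)
At (-1, -1, -3): (5, -158, 17).

(5, -158, 17)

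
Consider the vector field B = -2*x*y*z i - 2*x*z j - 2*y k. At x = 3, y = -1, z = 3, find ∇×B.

(4, 6, 12)

(∇×B)₁ = ∂B₃/∂y − ∂B₂/∂z = 2*x - 2
(∇×B)₂ = ∂B₁/∂z − ∂B₃/∂x = -2*x*y
(∇×B)₃ = ∂B₂/∂x − ∂B₁/∂y = 2*x*z - 2*z
∇×B = (2*x - 2, -2*x*y, 2*x*z - 2*z)
At (3, -1, 3): (4, 6, 12).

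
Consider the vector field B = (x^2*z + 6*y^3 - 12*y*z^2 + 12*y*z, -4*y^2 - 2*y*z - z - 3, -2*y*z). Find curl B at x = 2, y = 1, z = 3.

(∇×B)₁ = ∂B₃/∂y − ∂B₂/∂z = 2*y - 2*z + 1
(∇×B)₂ = ∂B₁/∂z − ∂B₃/∂x = x^2 - 24*y*z + 12*y
(∇×B)₃ = ∂B₂/∂x − ∂B₁/∂y = -18*y^2 + 12*z^2 - 12*z
∇×B = (2*y - 2*z + 1, x^2 - 24*y*z + 12*y, -18*y^2 + 12*z^2 - 12*z)
At (2, 1, 3): (-3, -56, 54).

(-3, -56, 54)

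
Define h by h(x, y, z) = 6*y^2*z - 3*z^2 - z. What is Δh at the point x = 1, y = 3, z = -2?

-30

∂²h/∂x² = 0
∂²h/∂y² = 12*z
∂²h/∂z² = -6
∇²h = 12*z - 6
At (1, 3, -2): -30.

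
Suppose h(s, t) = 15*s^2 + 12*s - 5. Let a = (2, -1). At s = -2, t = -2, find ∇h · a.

-96

∂h/∂s = 30*s + 12
∂h/∂t = 0
∇h at (-2, -2) = (-48, 0)
∇h · a = (-48)(2) + (0)(-1) = -96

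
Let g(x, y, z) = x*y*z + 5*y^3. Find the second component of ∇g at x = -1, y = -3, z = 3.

(∇g)_2 = ∂g/∂y = x*z + 15*y^2
At (-1, -3, 3): 132.

132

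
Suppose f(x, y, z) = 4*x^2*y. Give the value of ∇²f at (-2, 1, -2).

∂²f/∂x² = 8*y
∂²f/∂y² = 0
∂²f/∂z² = 0
∇²f = 8*y
At (-2, 1, -2): 8.

8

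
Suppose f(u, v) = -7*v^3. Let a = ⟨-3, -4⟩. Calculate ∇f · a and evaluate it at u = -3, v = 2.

∂f/∂u = 0
∂f/∂v = -21*v^2
∇f at (-3, 2) = (0, -84)
∇f · a = (0)(-3) + (-84)(-4) = 336

336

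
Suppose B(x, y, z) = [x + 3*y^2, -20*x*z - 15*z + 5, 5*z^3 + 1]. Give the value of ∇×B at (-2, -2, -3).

(-25, 0, 72)

(∇×B)₁ = ∂B₃/∂y − ∂B₂/∂z = 20*x + 15
(∇×B)₂ = ∂B₁/∂z − ∂B₃/∂x = 0
(∇×B)₃ = ∂B₂/∂x − ∂B₁/∂y = -6*y - 20*z
∇×B = (20*x + 15, 0, -6*y - 20*z)
At (-2, -2, -3): (-25, 0, 72).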